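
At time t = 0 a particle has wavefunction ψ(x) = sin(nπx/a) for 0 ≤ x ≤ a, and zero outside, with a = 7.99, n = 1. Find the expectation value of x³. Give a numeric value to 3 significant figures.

⟨x³⟩ = ∫ x³·|ψ|² dx / ∫|ψ|² dx (integrals over the domain).
With sin²θ = (1 − cos2θ)/2 on 0 ≤ x ≤ a: ∫sin²(nπx/a) dx = a/2, ∫x·sin²(nπx/a) dx = a²/4, ∫x²·sin²(nπx/a) dx = a³·(1/6 − 1/(4n²π²)); higher powers xᵏ the same way, integrating xᵏ·cos(2nπx/a) by parts.
State is unnormalized: ∫|ψ|² dx = 3.9950, and ∫ψ*·x³·ψ dx = 354.59, so ⟨x³⟩ = 354.59 / 3.9950.
⟨x³⟩ = 88.759.

88.8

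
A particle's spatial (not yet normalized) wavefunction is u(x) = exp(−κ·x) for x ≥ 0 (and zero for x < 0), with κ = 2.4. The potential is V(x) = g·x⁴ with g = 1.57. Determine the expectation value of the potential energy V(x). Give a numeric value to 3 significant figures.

0.0710

⟨V⟩ = ∫ V(x)·|u|² dx / ∫|u|² dx.
Every integrand reduces to terms xʲ·e^(−2κx) on [0, ∞); use ∫₀^∞ xʲ·e^(−2κx) dx = j!/(2κ)^(j+1).
State is unnormalized: ∫|u|² dx = 0.20833, and ∫u*·V(x)·u dx = 0.014788, so ⟨V⟩ = 0.014788 / 0.20833.
⟨V⟩ = 0.070982.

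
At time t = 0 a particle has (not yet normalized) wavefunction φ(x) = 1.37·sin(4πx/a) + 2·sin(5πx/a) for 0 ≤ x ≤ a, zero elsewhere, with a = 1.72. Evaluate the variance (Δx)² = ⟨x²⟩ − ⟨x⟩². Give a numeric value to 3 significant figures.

0.136

Compute ⟨x⟩ and ⟨x²⟩ separately, then (Δx)² = ⟨x²⟩ − ⟨x⟩².
On 0 ≤ x ≤ a (j ≠ l): ∫sin²(jπx/a) dx = a/2, ∫sin(jπx/a)·sin(lπx/a) dx = 0; diagonal moments ∫x·sin²(jπx/a) dx = a²/4, ∫x²·sin²(jπx/a) dx = a³·(1/6 − 1/(4j²π²)); cross terms ∫x·sin(jπx/a)·sin(lπx/a) dx = 0 for j + l even and −4jla²/(π²(j² − l²)²) for j + l odd, ∫x²·sin(jπx/a)·sin(lπx/a) dx = (−1)^(j+l)·4jla³/(π²(j² − l²)²); higher powers the same way via product-to-sum and parts.
Normalization: ∫|φ|² dx = 5.0541.
⟨x⟩ = 0.53901 and ⟨x²⟩ = 0.42695.
(Δx)² = 0.42695 − (0.53901)² = 0.13642.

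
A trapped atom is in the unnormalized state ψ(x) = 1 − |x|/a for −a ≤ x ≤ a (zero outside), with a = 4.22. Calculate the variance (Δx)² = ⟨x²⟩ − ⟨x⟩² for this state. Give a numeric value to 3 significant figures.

1.78

Compute ⟨x⟩ and ⟨x²⟩ separately, then (Δx)² = ⟨x²⟩ − ⟨x⟩².
ψ is even, so ∫ over [−a, a] = 2∫₀ᵃ with ψ = 1 − x/a there: ∫₀ᵃ (1 − x/a)² dx = a/3, ∫₀ᵃ x²(1 − x/a)² dx = a³/30, ∫₀ᵃ x⁴(1 − x/a)² dx = a⁵/105.
Normalization: ∫|ψ|² dx = 2.8133.
⟨x⟩ = 0.0000 and ⟨x²⟩ = 1.7808.
(Δx)² = 1.7808 − (0.0000)² = 1.7808.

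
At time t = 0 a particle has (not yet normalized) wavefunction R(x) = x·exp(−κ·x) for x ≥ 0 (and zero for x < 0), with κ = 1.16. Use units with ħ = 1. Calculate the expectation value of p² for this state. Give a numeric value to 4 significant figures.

p² R = −ħ² d²R/dx²; ⟨p²⟩ = −ħ² ∫ R*·R'' dx / ∫|R|² dx.
Differentiate x·exp(−κ·x) with the product rule; every integrand then reduces to terms xʲ·e^(−2κx) on [0, ∞), with ∫₀^∞ xʲ·e^(−2κx) dx = j!/(2κ)^(j+1).
State is unnormalized: ∫|R|² dx = 0.16016, and ∫R*·(−ħ² R'') dx = 0.21552, so ⟨p²⟩ = 0.21552 / 0.16016.
⟨p²⟩ = 1.3456.

1.346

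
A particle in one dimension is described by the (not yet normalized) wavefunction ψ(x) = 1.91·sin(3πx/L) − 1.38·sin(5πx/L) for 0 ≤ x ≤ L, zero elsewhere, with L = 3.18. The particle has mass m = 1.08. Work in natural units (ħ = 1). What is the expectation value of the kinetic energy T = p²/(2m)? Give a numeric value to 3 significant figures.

T = −(ħ²/2m) d²/dx², so ⟨T⟩ = −(ħ²/2m) ∫ ψ*·ψ'' dx / ∫|ψ|² dx; with m = 1.08.
d²/dx² sin(jπx/L) = −(jπ/L)²·sin(jπx/L); on 0 ≤ x ≤ L, ∫sin²(jπx/L) dx = L/2 and ∫sin(jπx/L)·sin(lπx/L) dx = 0 for j ≠ l, so only diagonal terms survive in ∫|ψ|² and ∫ψ·ψ″; ∫ψ·ψ′ dx = [ψ²/2] between the walls = 0.
State is unnormalized: ∫|ψ|² dx = 8.8285, and ∫ψ*·(−ħ²/2m · ψ'') dx = 57.793, so ⟨T⟩ = 57.793 / 8.8285.
⟨T⟩ = 6.5462.

6.55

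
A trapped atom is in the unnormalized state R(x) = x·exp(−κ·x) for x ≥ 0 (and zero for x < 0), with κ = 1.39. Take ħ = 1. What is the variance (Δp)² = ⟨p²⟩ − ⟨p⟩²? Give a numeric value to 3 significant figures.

Compute ⟨p⟩ and ⟨p²⟩ separately; (Δp)² = ⟨p²⟩ − ⟨p⟩².
Differentiate x·exp(−κ·x) with the product rule; every integrand then reduces to terms xʲ·e^(−2κx) on [0, ∞), with ∫₀^∞ xʲ·e^(−2κx) dx = j!/(2κ)^(j+1).
Normalization: ∫|R|² dx = 0.093088.
⟨p⟩ = 0.0000 and ⟨p²⟩ = 1.9321.
(Δp)² = 1.9321 − (0.0000)² = 1.9321.

1.93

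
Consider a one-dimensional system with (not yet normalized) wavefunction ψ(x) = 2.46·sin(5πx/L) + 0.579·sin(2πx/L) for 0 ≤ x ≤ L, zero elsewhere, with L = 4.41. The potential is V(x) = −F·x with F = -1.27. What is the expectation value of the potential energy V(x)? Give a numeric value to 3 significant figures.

⟨V⟩ = ∫ V(x)·|ψ|² dx / ∫|ψ|² dx.
On 0 ≤ x ≤ L (j ≠ l): ∫sin²(jπx/L) dx = L/2, ∫sin(jπx/L)·sin(lπx/L) dx = 0; diagonal moments ∫x·sin²(jπx/L) dx = L²/4, ∫x²·sin²(jπx/L) dx = L³·(1/6 − 1/(4j²π²)); cross terms ∫x·sin(jπx/L)·sin(lπx/L) dx = 0 for j + l even and −4jlL²/(π²(j² − l²)²) for j + l odd, ∫x²·sin(jπx/L)·sin(lπx/L) dx = (−1)^(j+l)·4jlL³/(π²(j² − l²)²); higher powers the same way via product-to-sum and parts.
State is unnormalized: ∫|ψ|² dx = 14.083, and ∫ψ*·V(x)·ψ dx = 38.791, so ⟨V⟩ = 38.791 / 14.083.
⟨V⟩ = 2.7544.

2.75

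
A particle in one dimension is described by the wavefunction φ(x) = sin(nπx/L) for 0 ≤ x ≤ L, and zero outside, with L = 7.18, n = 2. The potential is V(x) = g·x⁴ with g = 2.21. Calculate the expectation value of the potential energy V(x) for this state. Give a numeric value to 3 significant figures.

1.03e+03

⟨V⟩ = ∫ V(x)·|φ|² dx / ∫|φ|² dx.
With sin²θ = (1 − cos2θ)/2 on 0 ≤ x ≤ L: ∫sin²(nπx/L) dx = L/2, ∫x·sin²(nπx/L) dx = L²/4, ∫x²·sin²(nπx/L) dx = L³·(1/6 − 1/(4n²π²)); higher powers xᵏ the same way, integrating xᵏ·cos(2nπx/L) by parts.
State is unnormalized: ∫|φ|² dx = 3.5900, and ∫φ*·V(x)·φ dx = 3703.3, so ⟨V⟩ = 3703.3 / 3.5900.
⟨V⟩ = 1031.6.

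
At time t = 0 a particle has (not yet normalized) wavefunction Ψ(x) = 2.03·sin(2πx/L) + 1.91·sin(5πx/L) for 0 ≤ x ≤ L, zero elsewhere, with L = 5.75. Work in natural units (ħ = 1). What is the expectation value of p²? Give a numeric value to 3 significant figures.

4.14

p² Ψ = −ħ² d²Ψ/dx²; ⟨p²⟩ = −ħ² ∫ Ψ*·Ψ'' dx / ∫|Ψ|² dx.
d²/dx² sin(jπx/L) = −(jπ/L)²·sin(jπx/L); on 0 ≤ x ≤ L, ∫sin²(jπx/L) dx = L/2 and ∫sin(jπx/L)·sin(lπx/L) dx = 0 for j ≠ l, so only diagonal terms survive in ∫|Ψ|² and ∫Ψ·Ψ″; ∫Ψ·Ψ′ dx = [Ψ²/2] between the walls = 0.
State is unnormalized: ∫|Ψ|² dx = 22.336, and ∫Ψ*·(−ħ² Ψ'') dx = 92.419, so ⟨p²⟩ = 92.419 / 22.336.
⟨p²⟩ = 4.1377.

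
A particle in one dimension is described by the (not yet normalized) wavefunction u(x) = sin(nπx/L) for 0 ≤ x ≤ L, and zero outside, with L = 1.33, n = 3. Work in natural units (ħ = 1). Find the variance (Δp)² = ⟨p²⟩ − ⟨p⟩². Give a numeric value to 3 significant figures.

Compute ⟨p⟩ and ⟨p²⟩ separately; (Δp)² = ⟨p²⟩ − ⟨p⟩².
d/dx sin(nπx/L) = (nπ/L)·cos(nπx/L) and d²/dx² sin(nπx/L) = −(nπ/L)²·sin(nπx/L); on 0 ≤ x ≤ L, ∫sin²(nπx/L) dx = L/2 and ∫sin(nπx/L)·cos(nπx/L) dx = 0.
Normalization: ∫|u|² dx = 0.66500.
⟨p⟩ = 0.0000 and ⟨p²⟩ = 50.216.
(Δp)² = 50.216 − (0.0000)² = 50.216.

50.2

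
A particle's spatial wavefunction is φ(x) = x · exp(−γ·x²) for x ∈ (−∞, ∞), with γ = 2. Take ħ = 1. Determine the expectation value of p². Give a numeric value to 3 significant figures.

p² φ = −ħ² d²φ/dx²; ⟨p²⟩ = −ħ² ∫ φ*·φ'' dx / ∫|φ|² dx.
Expand each integrand as polynomial × e^(−2γx²) and use ∫x^(2j)·e^(−2γx²) dx = (2j−1)!!/(4γ)^j · √(π/(2γ)), odd powers → 0; here √(π/(2γ)) = 0.88623. Differentiate with the product rule, d/dx e^(−γx²) = −2γx·e^(−γx²).
State is unnormalized: ∫|φ|² dx = 0.11078, and ∫φ*·(−ħ² φ'') dx = 0.66467, so ⟨p²⟩ = 0.66467 / 0.11078.
⟨p²⟩ = 6.0000.

6.00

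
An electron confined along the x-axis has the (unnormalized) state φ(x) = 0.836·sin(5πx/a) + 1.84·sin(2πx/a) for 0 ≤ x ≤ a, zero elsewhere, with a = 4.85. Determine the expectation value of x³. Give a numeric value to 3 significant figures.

24.4

⟨x³⟩ = ∫ x³·|φ|² dx / ∫|φ|² dx (integrals over the domain).
On 0 ≤ x ≤ a (j ≠ l): ∫sin²(jπx/a) dx = a/2, ∫sin(jπx/a)·sin(lπx/a) dx = 0; diagonal moments ∫x·sin²(jπx/a) dx = a²/4, ∫x²·sin²(jπx/a) dx = a³·(1/6 − 1/(4j²π²)); cross terms ∫x·sin(jπx/a)·sin(lπx/a) dx = 0 for j + l even and −4jla²/(π²(j² − l²)²) for j + l odd, ∫x²·sin(jπx/a)·sin(lπx/a) dx = (−1)^(j+l)·4jla³/(π²(j² − l²)²); higher powers the same way via product-to-sum and parts.
State is unnormalized: ∫|φ|² dx = 9.9049, and ∫φ*·x³·φ dx = 241.90, so ⟨x³⟩ = 241.90 / 9.9049.
⟨x³⟩ = 24.422.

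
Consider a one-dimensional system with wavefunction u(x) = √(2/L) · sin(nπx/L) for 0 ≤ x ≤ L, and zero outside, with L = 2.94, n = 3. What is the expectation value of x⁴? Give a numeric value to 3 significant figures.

⟨x⁴⟩ = ∫ x⁴·|u|² dx (integrals over the domain).
With sin²θ = (1 − cos2θ)/2 on 0 ≤ x ≤ L: ∫sin²(nπx/L) dx = L/2, ∫x·sin²(nπx/L) dx = L²/4, ∫x²·sin²(nπx/L) dx = L³·(1/6 − 1/(4n²π²)); higher powers xᵏ the same way, integrating xᵏ·cos(2nπx/L) by parts.
⟨x⁴⟩ = 14.115.

14.1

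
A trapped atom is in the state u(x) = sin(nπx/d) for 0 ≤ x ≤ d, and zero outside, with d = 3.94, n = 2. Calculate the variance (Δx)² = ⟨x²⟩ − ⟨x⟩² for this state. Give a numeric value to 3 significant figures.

1.10

Compute ⟨x⟩ and ⟨x²⟩ separately, then (Δx)² = ⟨x²⟩ − ⟨x⟩².
With sin²θ = (1 − cos2θ)/2 on 0 ≤ x ≤ d: ∫sin²(nπx/d) dx = d/2, ∫x·sin²(nπx/d) dx = d²/4, ∫x²·sin²(nπx/d) dx = d³·(1/6 − 1/(4n²π²)); higher powers xᵏ the same way, integrating xᵏ·cos(2nπx/d) by parts.
Normalization: ∫|u|² dx = 1.9700.
⟨x⟩ = 1.9700 and ⟨x²⟩ = 4.9779.
(Δx)² = 4.9779 − (1.9700)² = 1.0970.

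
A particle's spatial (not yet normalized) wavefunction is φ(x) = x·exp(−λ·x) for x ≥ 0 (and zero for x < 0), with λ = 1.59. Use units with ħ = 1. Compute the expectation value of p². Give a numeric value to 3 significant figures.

2.53

p² φ = −ħ² d²φ/dx²; ⟨p²⟩ = −ħ² ∫ φ*·φ'' dx / ∫|φ|² dx.
Differentiate x·exp(−λ·x) with the product rule; every integrand then reduces to terms xʲ·e^(−2λx) on [0, ∞), with ∫₀^∞ xʲ·e^(−2λx) dx = j!/(2λ)^(j+1).
State is unnormalized: ∫|φ|² dx = 0.062194, and ∫φ*·(−ħ² φ'') dx = 0.15723, so ⟨p²⟩ = 0.15723 / 0.062194.
⟨p²⟩ = 2.5281.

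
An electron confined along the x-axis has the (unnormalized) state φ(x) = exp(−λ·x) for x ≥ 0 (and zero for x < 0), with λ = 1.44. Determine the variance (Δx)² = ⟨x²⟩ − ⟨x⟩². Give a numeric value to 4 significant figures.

0.1206

Compute ⟨x⟩ and ⟨x²⟩ separately, then (Δx)² = ⟨x²⟩ − ⟨x⟩².
Every integrand reduces to terms xʲ·e^(−2λx) on [0, ∞); use ∫₀^∞ xʲ·e^(−2λx) dx = j!/(2λ)^(j+1).
Normalization: ∫|φ|² dx = 0.34722.
⟨x⟩ = 0.34722 and ⟨x²⟩ = 0.24113.
(Δx)² = 0.24113 − (0.34722)² = 0.12056.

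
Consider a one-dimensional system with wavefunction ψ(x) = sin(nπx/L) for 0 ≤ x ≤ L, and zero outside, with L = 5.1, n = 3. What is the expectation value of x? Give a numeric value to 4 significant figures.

⟨x⟩ = ∫ x·|ψ|² dx / ∫|ψ|² dx (integrals over the domain).
With sin²θ = (1 − cos2θ)/2 on 0 ≤ x ≤ L: ∫sin²(nπx/L) dx = L/2, ∫x·sin²(nπx/L) dx = L²/4, ∫x²·sin²(nπx/L) dx = L³·(1/6 − 1/(4n²π²)); higher powers xᵏ the same way, integrating xᵏ·cos(2nπx/L) by parts.
State is unnormalized: ∫|ψ|² dx = 2.5500, and ∫ψ*·x·ψ dx = 6.5025, so ⟨x⟩ = 6.5025 / 2.5500.
⟨x⟩ = 2.5500.

2.550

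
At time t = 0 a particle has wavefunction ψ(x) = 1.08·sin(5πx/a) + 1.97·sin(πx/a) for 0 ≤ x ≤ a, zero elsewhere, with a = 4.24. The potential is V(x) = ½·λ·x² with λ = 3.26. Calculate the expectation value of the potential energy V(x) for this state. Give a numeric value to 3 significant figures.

8.79

⟨V⟩ = ∫ V(x)·|ψ|² dx / ∫|ψ|² dx.
On 0 ≤ x ≤ a (j ≠ l): ∫sin²(jπx/a) dx = a/2, ∫sin(jπx/a)·sin(lπx/a) dx = 0; diagonal moments ∫x·sin²(jπx/a) dx = a²/4, ∫x²·sin²(jπx/a) dx = a³·(1/6 − 1/(4j²π²)); cross terms ∫x·sin(jπx/a)·sin(lπx/a) dx = 0 for j + l even and −4jla²/(π²(j² − l²)²) for j + l odd, ∫x²·sin(jπx/a)·sin(lπx/a) dx = (−1)^(j+l)·4jla³/(π²(j² − l²)²); higher powers the same way via product-to-sum and parts.
State is unnormalized: ∫|ψ|² dx = 10.700, and ∫ψ*·V(x)·ψ dx = 94.018, so ⟨V⟩ = 94.018 / 10.700.
⟨V⟩ = 8.7865.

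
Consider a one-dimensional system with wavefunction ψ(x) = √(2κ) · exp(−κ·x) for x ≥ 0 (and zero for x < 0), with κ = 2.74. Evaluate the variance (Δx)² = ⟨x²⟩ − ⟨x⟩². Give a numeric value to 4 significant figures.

0.03330

Compute ⟨x⟩ and ⟨x²⟩ separately, then (Δx)² = ⟨x²⟩ − ⟨x⟩².
Every integrand reduces to terms xʲ·e^(−2κx) on [0, ∞); use ∫₀^∞ xʲ·e^(−2κx) dx = j!/(2κ)^(j+1).
⟨x⟩ = 0.18248 and ⟨x²⟩ = 0.066599.
(Δx)² = 0.066599 − (0.18248)² = 0.033300.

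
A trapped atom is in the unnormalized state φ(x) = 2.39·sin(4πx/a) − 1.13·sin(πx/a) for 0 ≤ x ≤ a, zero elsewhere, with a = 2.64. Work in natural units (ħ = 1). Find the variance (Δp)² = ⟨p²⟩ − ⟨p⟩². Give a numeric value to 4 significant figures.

Compute ⟨p⟩ and ⟨p²⟩ separately; (Δp)² = ⟨p²⟩ − ⟨p⟩².
d²/dx² sin(jπx/a) = −(jπ/a)²·sin(jπx/a); on 0 ≤ x ≤ a, ∫sin²(jπx/a) dx = a/2 and ∫sin(jπx/a)·sin(lπx/a) dx = 0 for j ≠ l, so only diagonal terms survive in ∫|φ|² and ∫φ·φ″; ∫φ·φ′ dx = [φ²/2] between the walls = 0.
Normalization: ∫|φ|² dx = 9.2255.
⟨p⟩ = 0.0000 and ⟨p²⟩ = 18.777.
(Δp)² = 18.777 − (0.0000)² = 18.777.

18.78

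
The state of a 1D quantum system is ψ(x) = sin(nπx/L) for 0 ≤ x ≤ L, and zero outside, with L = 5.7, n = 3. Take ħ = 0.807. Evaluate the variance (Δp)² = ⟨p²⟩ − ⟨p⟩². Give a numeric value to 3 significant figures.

Compute ⟨p⟩ and ⟨p²⟩ separately; (Δp)² = ⟨p²⟩ − ⟨p⟩².
d/dx sin(nπx/L) = (nπ/L)·cos(nπx/L) and d²/dx² sin(nπx/L) = −(nπ/L)²·sin(nπx/L); on 0 ≤ x ≤ L, ∫sin²(nπx/L) dx = L/2 and ∫sin(nπx/L)·cos(nπx/L) dx = 0.
Normalization: ∫|ψ|² dx = 2.8500.
⟨p⟩ = 0.0000 and ⟨p²⟩ = 1.7805.
(Δp)² = 1.7805 − (0.0000)² = 1.7805.

1.78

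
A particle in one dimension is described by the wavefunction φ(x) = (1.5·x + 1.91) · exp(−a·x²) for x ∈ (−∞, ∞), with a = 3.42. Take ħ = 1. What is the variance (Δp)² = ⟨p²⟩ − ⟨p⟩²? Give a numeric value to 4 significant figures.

Compute ⟨p⟩ and ⟨p²⟩ separately; (Δp)² = ⟨p²⟩ − ⟨p⟩².
Expand each integrand as polynomial × e^(−2ax²) and use ∫x^(2j)·e^(−2ax²) dx = (2j−1)!!/(4a)^j · √(π/(2a)), odd powers → 0; here √(π/(2a)) = 0.67771. Differentiate with the product rule, d/dx e^(−ax²) = −2ax·e^(−ax²).
Normalization: ∫|φ|² dx = 2.5838.
⟨p⟩ = 0.0000 and ⟨p²⟩ = 3.7151.
(Δp)² = 3.7151 − (0.0000)² = 3.7151.

3.715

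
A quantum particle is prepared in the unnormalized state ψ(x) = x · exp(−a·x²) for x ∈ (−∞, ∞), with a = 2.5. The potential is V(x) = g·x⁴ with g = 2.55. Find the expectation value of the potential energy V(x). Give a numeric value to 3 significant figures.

⟨V⟩ = ∫ V(x)·|ψ|² dx / ∫|ψ|² dx.
Expand each integrand as polynomial × e^(−2ax²) and use ∫x^(2j)·e^(−2ax²) dx = (2j−1)!!/(4a)^j · √(π/(2a)), odd powers → 0; here √(π/(2a)) = 0.79267.
State is unnormalized: ∫|ψ|² dx = 0.079267, and ∫ψ*·V(x)·ψ dx = 0.030319, so ⟨V⟩ = 0.030319 / 0.079267.
⟨V⟩ = 0.38250.

0.383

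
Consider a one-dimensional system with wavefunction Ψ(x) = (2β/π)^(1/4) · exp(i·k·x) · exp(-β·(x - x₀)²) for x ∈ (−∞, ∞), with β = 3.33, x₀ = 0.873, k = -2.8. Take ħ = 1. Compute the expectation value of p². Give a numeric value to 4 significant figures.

p² Ψ = −ħ² d²Ψ/dx²; ⟨p²⟩ = −ħ² ∫ Ψ*·Ψ'' dx.
Gaussian moments (u = x − x₀): ∫u^(2j)·e^(−2βu²) du = (2j−1)!!/(4β)^j · √(π/(2β)), odd powers integrate to 0; here √(π/(2β)) = 0.68681. Derivatives: Ψ′ = (ik − 2βu)·Ψ, Ψ″ = ((ik − 2βu)² − 2β)·Ψ; the odd-in-u pieces drop out.
⟨p²⟩ = 11.170.

11.17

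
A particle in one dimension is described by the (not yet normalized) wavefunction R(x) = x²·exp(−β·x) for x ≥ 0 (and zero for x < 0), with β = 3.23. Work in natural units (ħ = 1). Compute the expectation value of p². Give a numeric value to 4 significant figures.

3.478

p² R = −ħ² d²R/dx²; ⟨p²⟩ = −ħ² ∫ R*·R'' dx / ∫|R|² dx.
Differentiate x²·exp(−β·x) with the product rule; every integrand then reduces to terms xʲ·e^(−2βx) on [0, ∞), with ∫₀^∞ xʲ·e^(−2βx) dx = j!/(2β)^(j+1).
State is unnormalized: ∫|R|² dx = 0.0021333, and ∫R*·(−ħ² R'') dx = 0.0074188, so ⟨p²⟩ = 0.0074188 / 0.0021333.
⟨p²⟩ = 3.4776.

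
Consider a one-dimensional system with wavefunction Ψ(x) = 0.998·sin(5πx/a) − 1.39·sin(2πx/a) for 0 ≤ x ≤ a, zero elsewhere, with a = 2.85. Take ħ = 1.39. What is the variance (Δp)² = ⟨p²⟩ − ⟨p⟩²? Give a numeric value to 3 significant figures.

Compute ⟨p⟩ and ⟨p²⟩ separately; (Δp)² = ⟨p²⟩ − ⟨p⟩².
d²/dx² sin(jπx/a) = −(jπ/a)²·sin(jπx/a); on 0 ≤ x ≤ a, ∫sin²(jπx/a) dx = a/2 and ∫sin(jπx/a)·sin(lπx/a) dx = 0 for j ≠ l, so only diagonal terms survive in ∫|Ψ|² and ∫Ψ·Ψ″; ∫Ψ·Ψ′ dx = [Ψ²/2] between the walls = 0.
Normalization: ∫|Ψ|² dx = 4.1725.
⟨p⟩ = 0.0000 and ⟨p²⟩ = 26.161.
(Δp)² = 26.161 − (0.0000)² = 26.161.

26.2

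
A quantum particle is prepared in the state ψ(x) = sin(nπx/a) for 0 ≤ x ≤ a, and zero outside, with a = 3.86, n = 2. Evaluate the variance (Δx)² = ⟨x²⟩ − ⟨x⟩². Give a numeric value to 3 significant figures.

1.05

Compute ⟨x⟩ and ⟨x²⟩ separately, then (Δx)² = ⟨x²⟩ − ⟨x⟩².
With sin²θ = (1 − cos2θ)/2 on 0 ≤ x ≤ a: ∫sin²(nπx/a) dx = a/2, ∫x·sin²(nπx/a) dx = a²/4, ∫x²·sin²(nπx/a) dx = a³·(1/6 − 1/(4n²π²)); higher powers xᵏ the same way, integrating xᵏ·cos(2nπx/a) by parts.
Normalization: ∫|ψ|² dx = 1.9300.
⟨x⟩ = 1.9300 and ⟨x²⟩ = 4.7778.
(Δx)² = 4.7778 − (1.9300)² = 1.0529.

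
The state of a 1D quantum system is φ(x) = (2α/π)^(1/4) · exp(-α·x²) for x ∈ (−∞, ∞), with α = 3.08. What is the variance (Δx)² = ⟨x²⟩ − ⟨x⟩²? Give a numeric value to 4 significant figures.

Compute ⟨x⟩ and ⟨x²⟩ separately, then (Δx)² = ⟨x²⟩ − ⟨x⟩².
Gaussian moments: ∫x^(2j)·e^(−2αx²) dx = (2j−1)!!/(4α)^j · √(π/(2α)), odd powers integrate to 0; here √(π/(2α)) = 0.71414.
⟨x⟩ = 0.0000 and ⟨x²⟩ = 0.081169.
(Δx)² = 0.081169 − (0.0000)² = 0.081169.

0.08117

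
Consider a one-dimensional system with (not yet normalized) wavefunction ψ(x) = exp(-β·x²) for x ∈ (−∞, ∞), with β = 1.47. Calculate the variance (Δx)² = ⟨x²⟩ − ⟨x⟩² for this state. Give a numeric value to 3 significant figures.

Compute ⟨x⟩ and ⟨x²⟩ separately, then (Δx)² = ⟨x²⟩ − ⟨x⟩².
Gaussian moments: ∫x^(2j)·e^(−2βx²) dx = (2j−1)!!/(4β)^j · √(π/(2β)), odd powers integrate to 0; here √(π/(2β)) = 1.0337.
Normalization: ∫|ψ|² dx = 1.0337.
⟨x⟩ = 0.0000 and ⟨x²⟩ = 0.17007.
(Δx)² = 0.17007 − (0.0000)² = 0.17007.

0.170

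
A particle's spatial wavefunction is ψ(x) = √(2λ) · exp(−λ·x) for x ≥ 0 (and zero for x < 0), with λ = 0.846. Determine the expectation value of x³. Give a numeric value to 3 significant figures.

⟨x³⟩ = ∫ x³·|ψ|² dx (integrals over the domain).
Every integrand reduces to terms xʲ·e^(−2λx) on [0, ∞); use ∫₀^∞ xʲ·e^(−2λx) dx = j!/(2λ)^(j+1).
⟨x³⟩ = 1.2387.

1.24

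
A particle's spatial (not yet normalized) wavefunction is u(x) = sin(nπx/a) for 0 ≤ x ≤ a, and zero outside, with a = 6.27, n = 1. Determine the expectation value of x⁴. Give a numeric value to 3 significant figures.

176.

⟨x⁴⟩ = ∫ x⁴·|u|² dx / ∫|u|² dx (integrals over the domain).
With sin²θ = (1 − cos2θ)/2 on 0 ≤ x ≤ a: ∫sin²(nπx/a) dx = a/2, ∫x·sin²(nπx/a) dx = a²/4, ∫x²·sin²(nπx/a) dx = a³·(1/6 − 1/(4n²π²)); higher powers xᵏ the same way, integrating xᵏ·cos(2nπx/a) by parts.
State is unnormalized: ∫|u|² dx = 3.1350, and ∫u*·x⁴·u dx = 552.72, so ⟨x⁴⟩ = 552.72 / 3.1350.
⟨x⁴⟩ = 176.31.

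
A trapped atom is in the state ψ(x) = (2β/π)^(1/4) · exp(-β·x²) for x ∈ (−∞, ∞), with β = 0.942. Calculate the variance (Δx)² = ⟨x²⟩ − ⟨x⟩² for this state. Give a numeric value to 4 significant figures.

Compute ⟨x⟩ and ⟨x²⟩ separately, then (Δx)² = ⟨x²⟩ − ⟨x⟩².
Gaussian moments: ∫x^(2j)·e^(−2βx²) dx = (2j−1)!!/(4β)^j · √(π/(2β)), odd powers integrate to 0; here √(π/(2β)) = 1.2913.
⟨x⟩ = 0.0000 and ⟨x²⟩ = 0.26539.
(Δx)² = 0.26539 − (0.0000)² = 0.26539.

0.2654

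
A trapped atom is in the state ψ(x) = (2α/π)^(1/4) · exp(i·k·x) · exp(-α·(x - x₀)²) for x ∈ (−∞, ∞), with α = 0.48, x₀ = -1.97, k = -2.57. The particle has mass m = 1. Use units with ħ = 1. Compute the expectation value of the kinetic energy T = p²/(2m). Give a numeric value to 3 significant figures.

T = −(ħ²/2m) d²/dx², so ⟨T⟩ = −(ħ²/2m) ∫ ψ*·ψ'' dx; with m = 1.
Gaussian moments (u = x − x₀): ∫u^(2j)·e^(−2αu²) du = (2j−1)!!/(4α)^j · √(π/(2α)), odd powers integrate to 0; here √(π/(2α)) = 1.8090. Derivatives: ψ′ = (ik − 2αu)·ψ, ψ″ = ((ik − 2αu)² − 2α)·ψ; the odd-in-u pieces drop out.
⟨T⟩ = 3.5425.

3.54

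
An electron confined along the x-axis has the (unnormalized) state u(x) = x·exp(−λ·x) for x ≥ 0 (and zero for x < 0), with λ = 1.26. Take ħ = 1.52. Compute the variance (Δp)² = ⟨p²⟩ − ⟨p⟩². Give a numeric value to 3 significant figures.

Compute ⟨p⟩ and ⟨p²⟩ separately; (Δp)² = ⟨p²⟩ − ⟨p⟩².
Differentiate x·exp(−λ·x) with the product rule; every integrand then reduces to terms xʲ·e^(−2λx) on [0, ∞), with ∫₀^∞ xʲ·e^(−2λx) dx = j!/(2λ)^(j+1).
Normalization: ∫|u|² dx = 0.12498.
⟨p⟩ = 0.0000 and ⟨p²⟩ = 3.6680.
(Δp)² = 3.6680 − (0.0000)² = 3.6680.

3.67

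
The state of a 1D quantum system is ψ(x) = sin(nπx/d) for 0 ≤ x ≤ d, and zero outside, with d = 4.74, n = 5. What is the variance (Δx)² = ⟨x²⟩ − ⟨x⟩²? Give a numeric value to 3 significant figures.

Compute ⟨x⟩ and ⟨x²⟩ separately, then (Δx)² = ⟨x²⟩ − ⟨x⟩².
With sin²θ = (1 − cos2θ)/2 on 0 ≤ x ≤ d: ∫sin²(nπx/d) dx = d/2, ∫x·sin²(nπx/d) dx = d²/4, ∫x²·sin²(nπx/d) dx = d³·(1/6 − 1/(4n²π²)); higher powers xᵏ the same way, integrating xᵏ·cos(2nπx/d) by parts.
Normalization: ∫|ψ|² dx = 2.3700.
⟨x⟩ = 2.3700 and ⟨x²⟩ = 7.4437.
(Δx)² = 7.4437 − (2.3700)² = 1.8268.

1.83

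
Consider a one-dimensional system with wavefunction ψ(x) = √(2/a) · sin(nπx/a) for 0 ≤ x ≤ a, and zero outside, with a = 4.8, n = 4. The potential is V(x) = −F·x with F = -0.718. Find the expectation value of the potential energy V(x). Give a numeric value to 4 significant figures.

⟨V⟩ = ∫ V(x)·|ψ|² dx.
With sin²θ = (1 − cos2θ)/2 on 0 ≤ x ≤ a: ∫sin²(nπx/a) dx = a/2, ∫x·sin²(nπx/a) dx = a²/4, ∫x²·sin²(nπx/a) dx = a³·(1/6 − 1/(4n²π²)); higher powers xᵏ the same way, integrating xᵏ·cos(2nπx/a) by parts.
⟨V⟩ = 1.7232.

1.723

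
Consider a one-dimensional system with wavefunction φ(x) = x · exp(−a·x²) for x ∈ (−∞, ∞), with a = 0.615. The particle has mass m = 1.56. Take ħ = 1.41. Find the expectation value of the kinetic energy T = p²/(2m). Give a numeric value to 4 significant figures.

1.176

T = −(ħ²/2m) d²/dx², so ⟨T⟩ = −(ħ²/2m) ∫ φ*·φ'' dx / ∫|φ|² dx; with m = 1.56.
Expand each integrand as polynomial × e^(−2ax²) and use ∫x^(2j)·e^(−2ax²) dx = (2j−1)!!/(4a)^j · √(π/(2a)), odd powers → 0; here √(π/(2a)) = 1.5982. Differentiate with the product rule, d/dx e^(−ax²) = −2ax·e^(−ax²).
State is unnormalized: ∫|φ|² dx = 0.64966, and ∫φ*·(−ħ²/2m · φ'') dx = 0.76378, so ⟨T⟩ = 0.76378 / 0.64966.
⟨T⟩ = 1.1757.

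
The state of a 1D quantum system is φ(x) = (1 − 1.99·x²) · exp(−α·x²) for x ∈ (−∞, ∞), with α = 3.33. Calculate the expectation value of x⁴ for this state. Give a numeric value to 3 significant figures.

0.00632

⟨x⁴⟩ = ∫ x⁴·|φ|² dx / ∫|φ|² dx (integrals over the domain).
Expand each integrand as polynomial × e^(−2αx²) and use ∫x^(2j)·e^(−2αx²) dx = (2j−1)!!/(4α)^j · √(π/(2α)), odd powers → 0; here √(π/(2α)) = 0.68681.
State is unnormalized: ∫|φ|² dx = 0.52758, and ∫φ*·x⁴·φ dx = 0.0033354, so ⟨x⁴⟩ = 0.0033354 / 0.52758.
⟨x⁴⟩ = 0.0063221.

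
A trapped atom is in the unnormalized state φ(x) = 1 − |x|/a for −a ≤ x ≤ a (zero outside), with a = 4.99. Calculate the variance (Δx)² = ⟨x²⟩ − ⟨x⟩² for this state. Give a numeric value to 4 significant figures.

Compute ⟨x⟩ and ⟨x²⟩ separately, then (Δx)² = ⟨x²⟩ − ⟨x⟩².
φ is even, so ∫ over [−a, a] = 2∫₀ᵃ with φ = 1 − x/a there: ∫₀ᵃ (1 − x/a)² dx = a/3, ∫₀ᵃ x²(1 − x/a)² dx = a³/30, ∫₀ᵃ x⁴(1 − x/a)² dx = a⁵/105.
Normalization: ∫|φ|² dx = 3.3267.
⟨x⟩ = 0.0000 and ⟨x²⟩ = 2.4900.
(Δx)² = 2.4900 − (0.0000)² = 2.4900.

2.490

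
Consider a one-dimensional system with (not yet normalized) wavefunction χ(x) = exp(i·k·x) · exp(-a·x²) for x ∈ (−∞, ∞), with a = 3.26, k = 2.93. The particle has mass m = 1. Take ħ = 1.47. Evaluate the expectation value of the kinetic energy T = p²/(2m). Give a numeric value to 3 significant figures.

12.8

T = −(ħ²/2m) d²/dx², so ⟨T⟩ = −(ħ²/2m) ∫ χ*·χ'' dx / ∫|χ|² dx; with m = 1.
Gaussian moments: ∫x^(2j)·e^(−2ax²) dx = (2j−1)!!/(4a)^j · √(π/(2a)), odd powers integrate to 0; here √(π/(2a)) = 0.69415. Derivatives: χ′ = (ik − 2ax)·χ, χ″ = ((ik − 2ax)² − 2a)·χ; the odd-in-x pieces drop out.
State is unnormalized: ∫|χ|² dx = 0.69415, and ∫χ*·(−ħ²/2m · χ'') dx = 8.8836, so ⟨T⟩ = 8.8836 / 0.69415.
⟨T⟩ = 12.798.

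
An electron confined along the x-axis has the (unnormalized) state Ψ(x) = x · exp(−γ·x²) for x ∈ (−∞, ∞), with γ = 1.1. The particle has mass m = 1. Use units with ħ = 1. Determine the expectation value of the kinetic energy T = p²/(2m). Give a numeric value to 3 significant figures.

T = −(ħ²/2m) d²/dx², so ⟨T⟩ = −(ħ²/2m) ∫ Ψ*·Ψ'' dx / ∫|Ψ|² dx; with m = 1.
Expand each integrand as polynomial × e^(−2γx²) and use ∫x^(2j)·e^(−2γx²) dx = (2j−1)!!/(4γ)^j · √(π/(2γ)), odd powers → 0; here √(π/(2γ)) = 1.1950. Differentiate with the product rule, d/dx e^(−γx²) = −2γx·e^(−γx²).
State is unnormalized: ∫|Ψ|² dx = 0.27159, and ∫Ψ*·(−ħ²/2m · Ψ'') dx = 0.44812, so ⟨T⟩ = 0.44812 / 0.27159.
⟨T⟩ = 1.6500.

1.65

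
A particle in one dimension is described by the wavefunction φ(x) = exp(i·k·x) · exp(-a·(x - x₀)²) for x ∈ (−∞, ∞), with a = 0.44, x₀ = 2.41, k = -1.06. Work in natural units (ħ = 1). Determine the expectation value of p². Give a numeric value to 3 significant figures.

p² φ = −ħ² d²φ/dx²; ⟨p²⟩ = −ħ² ∫ φ*·φ'' dx / ∫|φ|² dx.
Gaussian moments (u = x − x₀): ∫u^(2j)·e^(−2au²) du = (2j−1)!!/(4a)^j · √(π/(2a)), odd powers integrate to 0; here √(π/(2a)) = 1.8894. Derivatives: φ′ = (ik − 2au)·φ, φ″ = ((ik − 2au)² − 2a)·φ; the odd-in-u pieces drop out.
State is unnormalized: ∫|φ|² dx = 1.8894, and ∫φ*·(−ħ² φ'') dx = 2.9543, so ⟨p²⟩ = 2.9543 / 1.8894.
⟨p²⟩ = 1.5636.

1.56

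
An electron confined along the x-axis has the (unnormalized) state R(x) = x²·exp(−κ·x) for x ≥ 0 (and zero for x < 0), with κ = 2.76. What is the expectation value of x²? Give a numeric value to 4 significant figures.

0.9846

⟨x²⟩ = ∫ x²·|R|² dx / ∫|R|² dx (integrals over the domain).
Every integrand reduces to terms xʲ·e^(−2κx) on [0, ∞); use ∫₀^∞ xʲ·e^(−2κx) dx = j!/(2κ)^(j+1).
State is unnormalized: ∫|R|² dx = 0.0046829, and ∫R*·x²·R dx = 0.0046106, so ⟨x²⟩ = 0.0046106 / 0.0046829.
⟨x²⟩ = 0.98456.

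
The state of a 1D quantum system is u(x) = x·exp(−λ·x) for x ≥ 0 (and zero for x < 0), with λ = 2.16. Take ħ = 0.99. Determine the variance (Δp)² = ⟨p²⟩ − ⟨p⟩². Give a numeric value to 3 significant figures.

4.57

Compute ⟨p⟩ and ⟨p²⟩ separately; (Δp)² = ⟨p²⟩ − ⟨p⟩².
Differentiate x·exp(−λ·x) with the product rule; every integrand then reduces to terms xʲ·e^(−2λx) on [0, ∞), with ∫₀^∞ xʲ·e^(−2λx) dx = j!/(2λ)^(j+1).
Normalization: ∫|u|² dx = 0.024807.
⟨p⟩ = 0.0000 and ⟨p²⟩ = 4.5728.
(Δp)² = 4.5728 − (0.0000)² = 4.5728.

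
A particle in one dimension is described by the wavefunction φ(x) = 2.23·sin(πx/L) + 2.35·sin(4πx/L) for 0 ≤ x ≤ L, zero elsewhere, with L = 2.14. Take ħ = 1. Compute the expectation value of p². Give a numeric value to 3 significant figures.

p² φ = −ħ² d²φ/dx²; ⟨p²⟩ = −ħ² ∫ φ*·φ'' dx / ∫|φ|² dx.
d²/dx² sin(jπx/L) = −(jπ/L)²·sin(jπx/L); on 0 ≤ x ≤ L, ∫sin²(jπx/L) dx = L/2 and ∫sin(jπx/L)·sin(lπx/L) dx = 0 for j ≠ l, so only diagonal terms survive in ∫|φ|² and ∫φ·φ″; ∫φ·φ′ dx = [φ²/2] between the walls = 0.
State is unnormalized: ∫|φ|² dx = 11.230, and ∫φ*·(−ħ² φ'') dx = 215.22, so ⟨p²⟩ = 215.22 / 11.230.
⟨p²⟩ = 19.165.

19.2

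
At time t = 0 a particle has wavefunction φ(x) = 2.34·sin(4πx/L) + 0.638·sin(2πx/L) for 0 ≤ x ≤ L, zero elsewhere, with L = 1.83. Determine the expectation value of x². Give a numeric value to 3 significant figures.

1.18

⟨x²⟩ = ∫ x²·|φ|² dx / ∫|φ|² dx (integrals over the domain).
On 0 ≤ x ≤ L (j ≠ l): ∫sin²(jπx/L) dx = L/2, ∫sin(jπx/L)·sin(lπx/L) dx = 0; diagonal moments ∫x·sin²(jπx/L) dx = L²/4, ∫x²·sin²(jπx/L) dx = L³·(1/6 − 1/(4j²π²)); cross terms ∫x·sin(jπx/L)·sin(lπx/L) dx = 0 for j + l even and −4jlL²/(π²(j² − l²)²) for j + l odd, ∫x²·sin(jπx/L)·sin(lπx/L) dx = (−1)^(j+l)·4jlL³/(π²(j² − l²)²); higher powers the same way via product-to-sum and parts.
State is unnormalized: ∫|φ|² dx = 5.3826, and ∫φ*·x²·φ dx = 6.3517, so ⟨x²⟩ = 6.3517 / 5.3826.
⟨x²⟩ = 1.1800.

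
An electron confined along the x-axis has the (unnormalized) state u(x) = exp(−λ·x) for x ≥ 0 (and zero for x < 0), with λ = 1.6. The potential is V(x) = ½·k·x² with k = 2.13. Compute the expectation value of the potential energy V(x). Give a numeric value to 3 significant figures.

⟨V⟩ = ∫ V(x)·|u|² dx / ∫|u|² dx.
Every integrand reduces to terms xʲ·e^(−2λx) on [0, ∞); use ∫₀^∞ xʲ·e^(−2λx) dx = j!/(2λ)^(j+1).
State is unnormalized: ∫|u|² dx = 0.31250, and ∫u*·V(x)·u dx = 0.065002, so ⟨V⟩ = 0.065002 / 0.31250.
⟨V⟩ = 0.20801.

0.208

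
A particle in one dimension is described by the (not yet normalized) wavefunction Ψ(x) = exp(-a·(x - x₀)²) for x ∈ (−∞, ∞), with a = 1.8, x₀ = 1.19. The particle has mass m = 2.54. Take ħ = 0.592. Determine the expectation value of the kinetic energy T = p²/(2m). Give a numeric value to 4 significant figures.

T = −(ħ²/2m) d²/dx², so ⟨T⟩ = −(ħ²/2m) ∫ Ψ*·Ψ'' dx / ∫|Ψ|² dx; with m = 2.54.
Gaussian moments (u = x − x₀): ∫u^(2j)·e^(−2au²) du = (2j−1)!!/(4a)^j · √(π/(2a)), odd powers integrate to 0; here √(π/(2a)) = 0.93417. Derivatives: d/dx e^(−au²) = −2au·e^(−au²), d²/dx² e^(−au²) = (4a²u² − 2a)·e^(−au²).
State is unnormalized: ∫|Ψ|² dx = 0.93417, and ∫Ψ*·(−ħ²/2m · Ψ'') dx = 0.11600, so ⟨T⟩ = 0.11600 / 0.93417.
⟨T⟩ = 0.12418.

0.1242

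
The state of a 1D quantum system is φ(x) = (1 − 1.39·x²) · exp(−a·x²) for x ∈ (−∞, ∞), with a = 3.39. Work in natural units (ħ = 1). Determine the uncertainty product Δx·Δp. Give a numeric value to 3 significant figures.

0.504

Δx = √(⟨x²⟩−⟨x⟩²), Δp = √(⟨p²⟩−⟨p⟩²).
Expand each integrand as polynomial × e^(−2ax²) and use ∫x^(2j)·e^(−2ax²) dx = (2j−1)!!/(4a)^j · √(π/(2a)), odd powers → 0; here √(π/(2a)) = 0.68071. Differentiate with the product rule, d/dx e^(−ax²) = −2ax·e^(−ax²).
Normalization: ∫|φ|² dx = 0.56261.
⟨x⟩ = 0.0000, ⟨x²⟩ = 0.048412 ⇒ Δx = 0.22003.
⟨p⟩ = 0.0000, ⟨p²⟩ = 5.2442 ⇒ Δp = 2.2900.
Δx·Δp = 0.50386.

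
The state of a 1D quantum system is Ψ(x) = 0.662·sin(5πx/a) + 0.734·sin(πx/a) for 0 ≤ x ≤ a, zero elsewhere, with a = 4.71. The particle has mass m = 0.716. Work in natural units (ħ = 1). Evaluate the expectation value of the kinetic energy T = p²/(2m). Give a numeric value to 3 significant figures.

3.66

T = −(ħ²/2m) d²/dx², so ⟨T⟩ = −(ħ²/2m) ∫ Ψ*·Ψ'' dx / ∫|Ψ|² dx; with m = 0.716.
d²/dx² sin(jπx/a) = −(jπ/a)²·sin(jπx/a); on 0 ≤ x ≤ a, ∫sin²(jπx/a) dx = a/2 and ∫sin(jπx/a)·sin(lπx/a) dx = 0 for j ≠ l, so only diagonal terms survive in ∫|Ψ|² and ∫Ψ·Ψ″; ∫Ψ·Ψ′ dx = [Ψ²/2] between the walls = 0.
State is unnormalized: ∫|Ψ|² dx = 2.3008, and ∫Ψ*·(−ħ²/2m · Ψ'') dx = 8.4103, so ⟨T⟩ = 8.4103 / 2.3008.
⟨T⟩ = 3.6553.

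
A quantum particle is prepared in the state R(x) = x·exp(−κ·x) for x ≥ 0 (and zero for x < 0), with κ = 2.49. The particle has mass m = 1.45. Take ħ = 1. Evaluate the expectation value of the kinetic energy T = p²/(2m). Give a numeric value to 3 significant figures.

2.14

T = −(ħ²/2m) d²/dx², so ⟨T⟩ = −(ħ²/2m) ∫ R*·R'' dx / ∫|R|² dx; with m = 1.45.
Differentiate x·exp(−κ·x) with the product rule; every integrand then reduces to terms xʲ·e^(−2κx) on [0, ∞), with ∫₀^∞ xʲ·e^(−2κx) dx = j!/(2κ)^(j+1).
State is unnormalized: ∫|R|² dx = 0.016194, and ∫R*·(−ħ²/2m · R'') dx = 0.034621, so ⟨T⟩ = 0.034621 / 0.016194.
⟨T⟩ = 2.1380.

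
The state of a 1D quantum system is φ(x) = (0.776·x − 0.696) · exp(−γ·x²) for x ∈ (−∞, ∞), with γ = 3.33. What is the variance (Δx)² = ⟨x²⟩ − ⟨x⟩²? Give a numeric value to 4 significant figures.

0.06445

Compute ⟨x⟩ and ⟨x²⟩ separately, then (Δx)² = ⟨x²⟩ − ⟨x⟩².
Expand each integrand as polynomial × e^(−2γx²) and use ∫x^(2j)·e^(−2γx²) dx = (2j−1)!!/(4γ)^j · √(π/(2γ)), odd powers → 0; here √(π/(2γ)) = 0.68681.
Normalization: ∫|φ|² dx = 0.36375.
⟨x⟩ = -0.15312 and ⟨x²⟩ = 0.087892.
(Δx)² = 0.087892 − (-0.15312)² = 0.064446.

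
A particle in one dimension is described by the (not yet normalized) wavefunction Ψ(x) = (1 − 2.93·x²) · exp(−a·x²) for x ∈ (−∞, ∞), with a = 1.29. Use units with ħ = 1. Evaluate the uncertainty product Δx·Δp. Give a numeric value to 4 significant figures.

Δx = √(⟨x²⟩−⟨x⟩²), Δp = √(⟨p²⟩−⟨p⟩²).
Expand each integrand as polynomial × e^(−2ax²) and use ∫x^(2j)·e^(−2ax²) dx = (2j−1)!!/(4a)^j · √(π/(2a)), odd powers → 0; here √(π/(2a)) = 1.1035. Differentiate with the product rule, d/dx e^(−ax²) = −2ax·e^(−ax²).
Normalization: ∫|Ψ|² dx = 0.91769.
⟨x⟩ = 0.0000, ⟨x²⟩ = 0.56615 ⇒ Δx = 0.75243.
⟨p⟩ = 0.0000, ⟨p²⟩ = 6.8138 ⇒ Δp = 2.6103.
Δx·Δp = 1.9641.

1.964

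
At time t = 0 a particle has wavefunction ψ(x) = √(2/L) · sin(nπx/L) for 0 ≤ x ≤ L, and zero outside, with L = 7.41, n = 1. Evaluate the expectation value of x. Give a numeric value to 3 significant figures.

3.71

⟨x⟩ = ∫ x·|ψ|² dx (integrals over the domain).
With sin²θ = (1 − cos2θ)/2 on 0 ≤ x ≤ L: ∫sin²(nπx/L) dx = L/2, ∫x·sin²(nπx/L) dx = L²/4, ∫x²·sin²(nπx/L) dx = L³·(1/6 − 1/(4n²π²)); higher powers xᵏ the same way, integrating xᵏ·cos(2nπx/L) by parts.
⟨x⟩ = 3.7050.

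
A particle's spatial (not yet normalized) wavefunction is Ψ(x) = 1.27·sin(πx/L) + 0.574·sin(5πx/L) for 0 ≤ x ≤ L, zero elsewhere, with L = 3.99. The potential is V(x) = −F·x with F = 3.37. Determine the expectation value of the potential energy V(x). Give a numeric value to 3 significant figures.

⟨V⟩ = ∫ V(x)·|Ψ|² dx / ∫|Ψ|² dx.
On 0 ≤ x ≤ L (j ≠ l): ∫sin²(jπx/L) dx = L/2, ∫sin(jπx/L)·sin(lπx/L) dx = 0; diagonal moments ∫x·sin²(jπx/L) dx = L²/4, ∫x²·sin²(jπx/L) dx = L³·(1/6 − 1/(4j²π²)); cross terms ∫x·sin(jπx/L)·sin(lπx/L) dx = 0 for j + l even and −4jlL²/(π²(j² − l²)²) for j + l odd, ∫x²·sin(jπx/L)·sin(lπx/L) dx = (−1)^(j+l)·4jlL³/(π²(j² − l²)²); higher powers the same way via product-to-sum and parts.
State is unnormalized: ∫|Ψ|² dx = 3.8750, and ∫Ψ*·V(x)·Ψ dx = -26.052, so ⟨V⟩ = -26.052 / 3.8750.
⟨V⟩ = -6.7232.

-6.72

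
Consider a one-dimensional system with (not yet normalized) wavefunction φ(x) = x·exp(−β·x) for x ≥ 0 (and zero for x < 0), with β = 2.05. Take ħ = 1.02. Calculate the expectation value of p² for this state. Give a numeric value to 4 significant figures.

p² φ = −ħ² d²φ/dx²; ⟨p²⟩ = −ħ² ∫ φ*·φ'' dx / ∫|φ|² dx.
Differentiate x·exp(−β·x) with the product rule; every integrand then reduces to terms xʲ·e^(−2βx) on [0, ∞), with ∫₀^∞ xʲ·e^(−2βx) dx = j!/(2β)^(j+1).
State is unnormalized: ∫|φ|² dx = 0.029019, and ∫φ*·(−ħ² φ'') dx = 0.12688, so ⟨p²⟩ = 0.12688 / 0.029019.
⟨p²⟩ = 4.3723.

4.372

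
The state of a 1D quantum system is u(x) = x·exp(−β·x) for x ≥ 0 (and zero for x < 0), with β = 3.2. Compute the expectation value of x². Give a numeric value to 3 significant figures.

0.293

⟨x²⟩ = ∫ x²·|u|² dx / ∫|u|² dx (integrals over the domain).
Every integrand reduces to terms xʲ·e^(−2βx) on [0, ∞); use ∫₀^∞ xʲ·e^(−2βx) dx = j!/(2β)^(j+1).
State is unnormalized: ∫|u|² dx = 0.0076294, and ∫u*·x²·u dx = 0.0022352, so ⟨x²⟩ = 0.0022352 / 0.0076294.
⟨x²⟩ = 0.29297.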